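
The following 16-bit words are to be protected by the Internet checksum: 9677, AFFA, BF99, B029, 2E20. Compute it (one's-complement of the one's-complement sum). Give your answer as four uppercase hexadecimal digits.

1BAA

One's-complement addition (fold any carry out of bit 15 back into bit 0):
  0x9677 + 0xAFFA = 0x14671 → wrap carry → 0x4672
  0x4672 + 0xBF99 = 0x1060B → wrap carry → 0x060C
  0x060C + 0xB029 = 0x0B635
  0xB635 + 0x2E20 = 0x0E455
One's-complement sum = 0xE455.
Checksum = ~0xE455 & 0xFFFF = 0x1BAA.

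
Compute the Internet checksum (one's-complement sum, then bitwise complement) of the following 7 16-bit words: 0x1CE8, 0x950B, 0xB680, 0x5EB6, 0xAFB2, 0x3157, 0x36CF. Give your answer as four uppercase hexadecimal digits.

20FC

One's-complement addition (fold any carry out of bit 15 back into bit 0):
  0x1CE8 + 0x950B = 0x0B1F3
  0xB1F3 + 0xB680 = 0x16873 → wrap carry → 0x6874
  0x6874 + 0x5EB6 = 0x0C72A
  0xC72A + 0xAFB2 = 0x176DC → wrap carry → 0x76DD
  0x76DD + 0x3157 = 0x0A834
  0xA834 + 0x36CF = 0x0DF03
One's-complement sum = 0xDF03.
Checksum = ~0xDF03 & 0xFFFF = 0x20FC.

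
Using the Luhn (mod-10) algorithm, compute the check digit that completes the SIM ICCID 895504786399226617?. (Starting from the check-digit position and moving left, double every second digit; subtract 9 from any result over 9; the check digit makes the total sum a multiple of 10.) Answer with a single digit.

Partial digits right→left: 7 1 6 6 2 2 9 9 3 6 8 7 4 0 5 5 9 8
Double every second digit counting from the check-digit position (so the 1st, 3rd, 5th, ... of the partial from the right).
  doubled (with −9 where >9): 5 3 4 9 6 7 8 1 9 → sum 52
  kept as-is: 1 6 2 9 6 7 0 5 8 → sum 44
Total = 52 + 44 = 96.
Check digit = (10 − (96 mod 10)) mod 10 = 4.

4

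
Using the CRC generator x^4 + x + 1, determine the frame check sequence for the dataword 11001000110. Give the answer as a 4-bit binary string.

Append 4 zeros: 110010001100000. Divide by 10011 (XOR where the leading bit is 1):
  pos 0: 11001 XOR 10011 = 01010
  pos 1: 10100 XOR 10011 = 00111
  pos 3: 11100 XOR 10011 = 01111
  pos 4: 11111 XOR 10011 = 01100
  pos 5: 11001 XOR 10011 = 01010
  pos 6: 10100 XOR 10011 = 00111
  pos 8: 11100 XOR 10011 = 01111
  pos 9: 11110 XOR 10011 = 01101
  pos 10: 11010 XOR 10011 = 01001
Remainder (last 4 bits) = 1001. This is the CRC / FCS.

1001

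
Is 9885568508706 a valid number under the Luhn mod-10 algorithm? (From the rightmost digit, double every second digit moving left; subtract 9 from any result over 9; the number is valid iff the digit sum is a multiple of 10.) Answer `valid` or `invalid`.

invalid

From the right, keep odd positions and double even positions (subtract 9 from any doubled value over 9):
  doubled (positions 2,4,...): 0 7 1 3 1 7 → sum 19
  kept (positions 1,3,...): 6 7 0 8 5 8 9 → sum 43
Total = 62.
62 mod 10 = 2, so the number is invalid.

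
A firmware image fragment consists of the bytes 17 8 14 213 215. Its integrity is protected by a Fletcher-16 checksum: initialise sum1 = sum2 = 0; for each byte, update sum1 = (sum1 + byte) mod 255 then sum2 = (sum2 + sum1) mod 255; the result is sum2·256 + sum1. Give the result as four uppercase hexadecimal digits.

Running sums (mod 255):
  after byte 0 (17): sum1=17, sum2=17
  after byte 1 (8): sum1=25, sum2=42
  after byte 2 (14): sum1=39, sum2=81
  after byte 3 (213): sum1=252, sum2=78
  after byte 4 (215): sum1=212, sum2=35
Checksum = sum2·256 + sum1 = 35·256 + 212 = 9172 = 0x23D4.

23D4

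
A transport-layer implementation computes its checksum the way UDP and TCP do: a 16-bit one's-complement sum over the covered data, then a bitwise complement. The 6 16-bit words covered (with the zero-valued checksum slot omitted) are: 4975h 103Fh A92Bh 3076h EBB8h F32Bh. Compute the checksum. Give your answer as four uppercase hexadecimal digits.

EDC4

One's-complement addition (fold any carry out of bit 15 back into bit 0):
  0x4975 + 0x103F = 0x059B4
  0x59B4 + 0xA92B = 0x102DF → wrap carry → 0x02E0
  0x02E0 + 0x3076 = 0x03356
  0x3356 + 0xEBB8 = 0x11F0E → wrap carry → 0x1F0F
  0x1F0F + 0xF32B = 0x1123A → wrap carry → 0x123B
One's-complement sum = 0x123B.
Checksum = ~0x123B & 0xFFFF = 0xEDC4.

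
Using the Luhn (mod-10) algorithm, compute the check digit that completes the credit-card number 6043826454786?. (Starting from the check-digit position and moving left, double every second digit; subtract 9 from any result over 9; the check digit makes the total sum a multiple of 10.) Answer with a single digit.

9

Partial digits right→left: 6 8 7 4 5 4 6 2 8 3 4 0 6
Double every second digit counting from the check-digit position (so the 1st, 3rd, 5th, ... of the partial from the right).
  doubled (with −9 where >9): 3 5 1 3 7 8 3 → sum 30
  kept as-is: 8 4 4 2 3 0 → sum 21
Total = 30 + 21 = 51.
Check digit = (10 − (51 mod 10)) mod 10 = 9.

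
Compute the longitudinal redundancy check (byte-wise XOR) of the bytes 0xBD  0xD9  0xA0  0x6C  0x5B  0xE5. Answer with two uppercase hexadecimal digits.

16

XOR the bytes together:
  start with 0xBD
  0xBD ⊕ 0xD9 = 0x64
  0x64 ⊕ 0xA0 = 0xC4
  0xC4 ⊕ 0x6C = 0xA8
  0xA8 ⊕ 0x5B = 0xF3
  0xF3 ⊕ 0xE5 = 0x16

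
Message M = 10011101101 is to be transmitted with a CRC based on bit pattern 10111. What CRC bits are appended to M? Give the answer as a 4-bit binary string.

0111

Append 4 zeros: 100111011010000. Divide by 10111 (XOR where the leading bit is 1):
  pos 0: 10011 XOR 10111 = 00100
  pos 2: 10010 XOR 10111 = 00101
  pos 4: 10111 XOR 10111 = 00000
  pos 10: 10000 XOR 10111 = 00111
Remainder (last 4 bits) = 0111. This is the CRC / FCS.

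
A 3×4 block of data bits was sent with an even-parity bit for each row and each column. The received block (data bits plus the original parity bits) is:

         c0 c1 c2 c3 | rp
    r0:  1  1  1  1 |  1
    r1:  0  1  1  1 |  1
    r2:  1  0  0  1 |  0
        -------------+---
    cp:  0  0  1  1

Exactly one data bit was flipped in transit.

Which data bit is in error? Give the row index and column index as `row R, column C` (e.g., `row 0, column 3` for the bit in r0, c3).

Recompute each row's even parity and compare to rp:
  r0: data parity 0, sent rp 1 → mismatch
  r1: data parity 1, sent rp 1 → ok
  r2: data parity 0, sent rp 0 → ok
Recompute each column's even parity and compare to cp:
  c0: data parity 0, sent cp 0 → ok
  c1: data parity 0, sent cp 0 → ok
  c2: data parity 0, sent cp 1 → mismatch
  c3: data parity 1, sent cp 1 → ok
Exactly one row (r0) and one column (c2) fail → the flipped bit is at their intersection.

row 0, column 2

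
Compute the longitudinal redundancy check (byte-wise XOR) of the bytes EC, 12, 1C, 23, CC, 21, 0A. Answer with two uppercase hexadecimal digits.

26

XOR the bytes together:
  start with 0xEC
  0xEC ⊕ 0x12 = 0xFE
  0xFE ⊕ 0x1C = 0xE2
  0xE2 ⊕ 0x23 = 0xC1
  0xC1 ⊕ 0xCC = 0x0D
  0x0D ⊕ 0x21 = 0x2C
  0x2C ⊕ 0x0A = 0x26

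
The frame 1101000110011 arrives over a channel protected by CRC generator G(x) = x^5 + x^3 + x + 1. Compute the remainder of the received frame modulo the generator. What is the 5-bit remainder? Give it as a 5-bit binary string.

10011

Modulo-2 division of 1101000110011 by 101011:
  pos 0: 110100 XOR 101011 = 011111
  pos 1: 111110 XOR 101011 = 010101
  pos 2: 101011 XOR 101011 = 000000
Remainder = 10011 (nonzero — an error is detected).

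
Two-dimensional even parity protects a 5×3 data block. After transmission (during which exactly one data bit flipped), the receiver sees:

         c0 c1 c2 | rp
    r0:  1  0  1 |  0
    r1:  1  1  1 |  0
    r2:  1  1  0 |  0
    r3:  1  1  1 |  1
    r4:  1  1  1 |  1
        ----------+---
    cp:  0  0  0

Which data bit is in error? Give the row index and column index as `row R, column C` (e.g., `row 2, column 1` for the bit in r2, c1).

row 1, column 0

Recompute each row's even parity and compare to rp:
  r0: data parity 0, sent rp 0 → ok
  r1: data parity 1, sent rp 0 → mismatch
  r2: data parity 0, sent rp 0 → ok
  r3: data parity 1, sent rp 1 → ok
  r4: data parity 1, sent rp 1 → ok
Recompute each column's even parity and compare to cp:
  c0: data parity 1, sent cp 0 → mismatch
  c1: data parity 0, sent cp 0 → ok
  c2: data parity 0, sent cp 0 → ok
Exactly one row (r1) and one column (c0) fail → the flipped bit is at their intersection.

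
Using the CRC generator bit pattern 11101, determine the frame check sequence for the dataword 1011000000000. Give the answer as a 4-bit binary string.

1011

Append 4 zeros: 10110000000000000. Divide by 11101 (XOR where the leading bit is 1):
  pos 0: 10110 XOR 11101 = 01011
  pos 1: 10110 XOR 11101 = 01011
  pos 2: 10110 XOR 11101 = 01011
  pos 3: 10110 XOR 11101 = 01011
  pos 4: 10110 XOR 11101 = 01011
  pos 5: 10110 XOR 11101 = 01011
  pos 6: 10110 XOR 11101 = 01011
  pos 7: 10110 XOR 11101 = 01011
  pos 8: 10110 XOR 11101 = 01011
  pos 9: 10110 XOR 11101 = 01011
  pos 10: 10110 XOR 11101 = 01011
  pos 11: 10110 XOR 11101 = 01011
  pos 12: 10110 XOR 11101 = 01011
Remainder (last 4 bits) = 1011. This is the CRC / FCS.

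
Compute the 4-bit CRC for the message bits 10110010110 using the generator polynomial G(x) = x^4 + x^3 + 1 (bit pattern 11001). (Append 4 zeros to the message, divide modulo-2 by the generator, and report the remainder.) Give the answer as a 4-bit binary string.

Append 4 zeros: 101100101100000. Divide by 11001 (XOR where the leading bit is 1):
  pos 0: 10110 XOR 11001 = 01111
  pos 1: 11110 XOR 11001 = 00111
  pos 3: 11110 XOR 11001 = 00111
  pos 5: 11111 XOR 11001 = 00110
  pos 7: 11000 XOR 11001 = 00001
Remainder (last 4 bits) = 1000. This is the CRC / FCS.

1000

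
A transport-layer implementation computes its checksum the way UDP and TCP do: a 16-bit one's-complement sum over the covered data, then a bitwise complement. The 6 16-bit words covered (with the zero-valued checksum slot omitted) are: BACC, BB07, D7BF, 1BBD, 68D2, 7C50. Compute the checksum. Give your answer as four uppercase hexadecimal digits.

B18B

One's-complement addition (fold any carry out of bit 15 back into bit 0):
  0xBACC + 0xBB07 = 0x175D3 → wrap carry → 0x75D4
  0x75D4 + 0xD7BF = 0x14D93 → wrap carry → 0x4D94
  0x4D94 + 0x1BBD = 0x06951
  0x6951 + 0x68D2 = 0x0D223
  0xD223 + 0x7C50 = 0x14E73 → wrap carry → 0x4E74
One's-complement sum = 0x4E74.
Checksum = ~0x4E74 & 0xFFFF = 0xB18B.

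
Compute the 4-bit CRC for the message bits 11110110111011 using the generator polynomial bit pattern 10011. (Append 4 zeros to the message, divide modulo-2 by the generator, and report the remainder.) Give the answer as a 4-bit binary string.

1110

Append 4 zeros: 111101101110110000. Divide by 10011 (XOR where the leading bit is 1):
  pos 0: 11110 XOR 10011 = 01101
  pos 1: 11011 XOR 10011 = 01000
  pos 2: 10001 XOR 10011 = 00010
  pos 5: 10011 XOR 10011 = 00000
  pos 10: 10110 XOR 10011 = 00101
  pos 12: 10100 XOR 10011 = 00111
Remainder (last 4 bits) = 1110. This is the CRC / FCS.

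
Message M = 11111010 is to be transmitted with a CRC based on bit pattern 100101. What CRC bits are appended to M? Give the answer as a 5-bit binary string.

00101

Append 5 zeros: 1111101000000. Divide by 100101 (XOR where the leading bit is 1):
  pos 0: 111110 XOR 100101 = 011011
  pos 1: 110111 XOR 100101 = 010010
  pos 2: 100100 XOR 100101 = 000001
  pos 7: 100000 XOR 100101 = 000101
Remainder (last 5 bits) = 00101. This is the CRC / FCS.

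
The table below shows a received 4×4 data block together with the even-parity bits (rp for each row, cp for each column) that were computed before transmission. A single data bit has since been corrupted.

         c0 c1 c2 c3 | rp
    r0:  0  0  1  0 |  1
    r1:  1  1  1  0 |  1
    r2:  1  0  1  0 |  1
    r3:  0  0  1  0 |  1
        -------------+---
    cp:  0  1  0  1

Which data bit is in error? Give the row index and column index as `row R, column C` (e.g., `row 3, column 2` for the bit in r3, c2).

Recompute each row's even parity and compare to rp:
  r0: data parity 1, sent rp 1 → ok
  r1: data parity 1, sent rp 1 → ok
  r2: data parity 0, sent rp 1 → mismatch
  r3: data parity 1, sent rp 1 → ok
Recompute each column's even parity and compare to cp:
  c0: data parity 0, sent cp 0 → ok
  c1: data parity 1, sent cp 1 → ok
  c2: data parity 0, sent cp 0 → ok
  c3: data parity 0, sent cp 1 → mismatch
Exactly one row (r2) and one column (c3) fail → the flipped bit is at their intersection.

row 2, column 3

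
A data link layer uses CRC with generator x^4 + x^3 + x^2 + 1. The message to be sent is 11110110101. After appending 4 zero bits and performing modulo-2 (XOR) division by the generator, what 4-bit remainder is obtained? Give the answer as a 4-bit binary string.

Append 4 zeros: 111101101010000. Divide by 11101 (XOR where the leading bit is 1):
  pos 0: 11110 XOR 11101 = 00011
  pos 3: 11110 XOR 11101 = 00011
  pos 6: 11101 XOR 11101 = 00000
Remainder (last 4 bits) = 0000. This is the CRC / FCS.

0000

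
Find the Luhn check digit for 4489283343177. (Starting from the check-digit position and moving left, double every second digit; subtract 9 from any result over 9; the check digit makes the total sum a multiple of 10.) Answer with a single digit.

6

Partial digits right→left: 7 7 1 3 4 3 3 8 2 9 8 4 4
Double every second digit counting from the check-digit position (so the 1st, 3rd, 5th, ... of the partial from the right).
  doubled (with −9 where >9): 5 2 8 6 4 7 8 → sum 40
  kept as-is: 7 3 3 8 9 4 → sum 34
Total = 40 + 34 = 74.
Check digit = (10 − (74 mod 10)) mod 10 = 6.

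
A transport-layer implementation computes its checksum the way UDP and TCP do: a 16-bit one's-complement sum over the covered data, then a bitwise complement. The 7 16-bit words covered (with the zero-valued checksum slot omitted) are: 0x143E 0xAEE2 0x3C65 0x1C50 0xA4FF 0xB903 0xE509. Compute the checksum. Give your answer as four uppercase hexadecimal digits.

A11C

One's-complement addition (fold any carry out of bit 15 back into bit 0):
  0x143E + 0xAEE2 = 0x0C320
  0xC320 + 0x3C65 = 0x0FF85
  0xFF85 + 0x1C50 = 0x11BD5 → wrap carry → 0x1BD6
  0x1BD6 + 0xA4FF = 0x0C0D5
  0xC0D5 + 0xB903 = 0x179D8 → wrap carry → 0x79D9
  0x79D9 + 0xE509 = 0x15EE2 → wrap carry → 0x5EE3
One's-complement sum = 0x5EE3.
Checksum = ~0x5EE3 & 0xFFFF = 0xA11C.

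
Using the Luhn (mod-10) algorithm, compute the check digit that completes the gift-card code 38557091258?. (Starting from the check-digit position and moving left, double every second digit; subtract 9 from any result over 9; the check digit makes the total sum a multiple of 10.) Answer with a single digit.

Partial digits right→left: 8 5 2 1 9 0 7 5 5 8 3
Double every second digit counting from the check-digit position (so the 1st, 3rd, 5th, ... of the partial from the right).
  doubled (with −9 where >9): 7 4 9 5 1 6 → sum 32
  kept as-is: 5 1 0 5 8 → sum 19
Total = 32 + 19 = 51.
Check digit = (10 − (51 mod 10)) mod 10 = 9.

9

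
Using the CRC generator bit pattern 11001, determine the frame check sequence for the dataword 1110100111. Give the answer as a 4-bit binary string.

0000

Append 4 zeros: 11101001110000. Divide by 11001 (XOR where the leading bit is 1):
  pos 0: 11101 XOR 11001 = 00100
  pos 2: 10000 XOR 11001 = 01001
  pos 3: 10011 XOR 11001 = 01010
  pos 4: 10101 XOR 11001 = 01100
  pos 5: 11001 XOR 11001 = 00000
Remainder (last 4 bits) = 0000. This is the CRC / FCS.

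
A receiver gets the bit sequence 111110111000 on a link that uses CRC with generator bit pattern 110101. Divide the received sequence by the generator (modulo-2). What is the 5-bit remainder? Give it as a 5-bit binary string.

00000

Modulo-2 division of 111110111000 by 110101:
  pos 0: 111110 XOR 110101 = 001011
  pos 2: 101111 XOR 110101 = 011010
  pos 3: 110101 XOR 110101 = 000000
Remainder = 00000 (zero — the frame passes the CRC check).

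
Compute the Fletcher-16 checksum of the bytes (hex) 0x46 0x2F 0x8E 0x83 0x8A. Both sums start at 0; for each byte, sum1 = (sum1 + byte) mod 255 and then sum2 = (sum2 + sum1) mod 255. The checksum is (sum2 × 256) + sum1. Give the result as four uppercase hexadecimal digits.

Running sums (mod 255):
  after byte 0 (0x46): sum1=70, sum2=70
  after byte 1 (0x2F): sum1=117, sum2=187
  after byte 2 (0x8E): sum1=4, sum2=191
  after byte 3 (0x83): sum1=135, sum2=71
  after byte 4 (0x8A): sum1=18, sum2=89
Checksum = sum2·256 + sum1 = 89·256 + 18 = 22802 = 0x5912.

5912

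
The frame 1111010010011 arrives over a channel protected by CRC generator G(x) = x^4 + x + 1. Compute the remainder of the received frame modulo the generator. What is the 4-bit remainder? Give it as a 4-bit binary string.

0111

Modulo-2 division of 1111010010011 by 10011:
  pos 0: 11110 XOR 10011 = 01101
  pos 1: 11011 XOR 10011 = 01000
  pos 2: 10000 XOR 10011 = 00011
  pos 5: 11010 XOR 10011 = 01001
  pos 6: 10010 XOR 10011 = 00001
Remainder = 0111 (nonzero — an error is detected).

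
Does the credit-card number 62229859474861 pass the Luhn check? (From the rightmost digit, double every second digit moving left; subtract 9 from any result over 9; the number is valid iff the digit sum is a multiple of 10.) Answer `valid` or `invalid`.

invalid

From the right, keep odd positions and double even positions (subtract 9 from any doubled value over 9):
  doubled (positions 2,4,...): 3 8 8 1 9 4 3 → sum 36
  kept (positions 1,3,...): 1 8 7 9 8 2 2 → sum 37
Total = 73.
73 mod 10 = 3, so the number is invalid.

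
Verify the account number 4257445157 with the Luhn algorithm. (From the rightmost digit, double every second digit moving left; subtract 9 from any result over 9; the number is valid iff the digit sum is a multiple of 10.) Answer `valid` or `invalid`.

valid

From the right, keep odd positions and double even positions (subtract 9 from any doubled value over 9):
  doubled (positions 2,4,...): 1 1 8 1 8 → sum 19
  kept (positions 1,3,...): 7 1 4 7 2 → sum 21
Total = 40.
40 mod 10 = 0, so the number is valid.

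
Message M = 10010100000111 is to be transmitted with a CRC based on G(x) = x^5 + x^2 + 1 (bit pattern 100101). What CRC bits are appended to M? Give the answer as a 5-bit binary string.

Append 5 zeros: 1001010000011100000. Divide by 100101 (XOR where the leading bit is 1):
  pos 0: 100101 XOR 100101 = 000000
  pos 11: 111000 XOR 100101 = 011101
  pos 12: 111010 XOR 100101 = 011111
  pos 13: 111110 XOR 100101 = 011011
Remainder (last 5 bits) = 11011. This is the CRC / FCS.

11011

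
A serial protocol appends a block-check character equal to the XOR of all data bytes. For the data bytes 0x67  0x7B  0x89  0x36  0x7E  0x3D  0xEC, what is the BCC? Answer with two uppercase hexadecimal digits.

XOR the bytes together:
  start with 0x67
  0x67 ⊕ 0x7B = 0x1C
  0x1C ⊕ 0x89 = 0x95
  0x95 ⊕ 0x36 = 0xA3
  0xA3 ⊕ 0x7E = 0xDD
  0xDD ⊕ 0x3D = 0xE0
  0xE0 ⊕ 0xEC = 0x0C

0C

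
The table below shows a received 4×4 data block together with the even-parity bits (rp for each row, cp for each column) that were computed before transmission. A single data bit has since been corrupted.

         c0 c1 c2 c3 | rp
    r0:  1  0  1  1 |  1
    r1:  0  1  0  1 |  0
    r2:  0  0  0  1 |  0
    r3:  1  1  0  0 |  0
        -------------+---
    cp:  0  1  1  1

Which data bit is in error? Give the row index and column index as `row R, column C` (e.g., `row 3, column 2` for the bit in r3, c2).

row 2, column 1

Recompute each row's even parity and compare to rp:
  r0: data parity 1, sent rp 1 → ok
  r1: data parity 0, sent rp 0 → ok
  r2: data parity 1, sent rp 0 → mismatch
  r3: data parity 0, sent rp 0 → ok
Recompute each column's even parity and compare to cp:
  c0: data parity 0, sent cp 0 → ok
  c1: data parity 0, sent cp 1 → mismatch
  c2: data parity 1, sent cp 1 → ok
  c3: data parity 1, sent cp 1 → ok
Exactly one row (r2) and one column (c1) fail → the flipped bit is at their intersection.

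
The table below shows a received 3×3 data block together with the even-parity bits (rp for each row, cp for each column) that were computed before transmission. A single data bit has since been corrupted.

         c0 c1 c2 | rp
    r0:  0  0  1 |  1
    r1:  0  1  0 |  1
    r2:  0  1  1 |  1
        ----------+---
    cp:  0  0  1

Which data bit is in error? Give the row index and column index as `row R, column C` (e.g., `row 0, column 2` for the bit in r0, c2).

row 2, column 2

Recompute each row's even parity and compare to rp:
  r0: data parity 1, sent rp 1 → ok
  r1: data parity 1, sent rp 1 → ok
  r2: data parity 0, sent rp 1 → mismatch
Recompute each column's even parity and compare to cp:
  c0: data parity 0, sent cp 0 → ok
  c1: data parity 0, sent cp 0 → ok
  c2: data parity 0, sent cp 1 → mismatch
Exactly one row (r2) and one column (c2) fail → the flipped bit is at their intersection.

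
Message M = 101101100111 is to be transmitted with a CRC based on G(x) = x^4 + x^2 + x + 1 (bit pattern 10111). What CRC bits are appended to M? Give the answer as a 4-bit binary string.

1001

Append 4 zeros: 1011011001110000. Divide by 10111 (XOR where the leading bit is 1):
  pos 0: 10110 XOR 10111 = 00001
  pos 4: 11100 XOR 10111 = 01011
  pos 5: 10111 XOR 10111 = 00000
  pos 10: 11000 XOR 10111 = 01111
  pos 11: 11110 XOR 10111 = 01001
Remainder (last 4 bits) = 1001. This is the CRC / FCS.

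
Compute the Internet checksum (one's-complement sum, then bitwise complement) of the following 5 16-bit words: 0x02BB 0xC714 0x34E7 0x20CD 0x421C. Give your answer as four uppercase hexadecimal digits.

One's-complement addition (fold any carry out of bit 15 back into bit 0):
  0x02BB + 0xC714 = 0x0C9CF
  0xC9CF + 0x34E7 = 0x0FEB6
  0xFEB6 + 0x20CD = 0x11F83 → wrap carry → 0x1F84
  0x1F84 + 0x421C = 0x061A0
One's-complement sum = 0x61A0.
Checksum = ~0x61A0 & 0xFFFF = 0x9E5F.

9E5F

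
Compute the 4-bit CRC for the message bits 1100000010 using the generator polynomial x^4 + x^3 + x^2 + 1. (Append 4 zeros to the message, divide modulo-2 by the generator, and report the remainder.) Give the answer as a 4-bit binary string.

1110

Append 4 zeros: 11000000100000. Divide by 11101 (XOR where the leading bit is 1):
  pos 0: 11000 XOR 11101 = 00101
  pos 2: 10100 XOR 11101 = 01001
  pos 3: 10010 XOR 11101 = 01111
  pos 4: 11111 XOR 11101 = 00010
  pos 7: 10000 XOR 11101 = 01101
  pos 8: 11010 XOR 11101 = 00111
Remainder (last 4 bits) = 1110. This is the CRC / FCS.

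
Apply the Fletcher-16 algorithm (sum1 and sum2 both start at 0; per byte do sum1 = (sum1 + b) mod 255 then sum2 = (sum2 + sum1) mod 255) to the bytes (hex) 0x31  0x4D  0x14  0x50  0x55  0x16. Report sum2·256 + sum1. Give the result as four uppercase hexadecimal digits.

Running sums (mod 255):
  after byte 0 (0x31): sum1=49, sum2=49
  after byte 1 (0x4D): sum1=126, sum2=175
  after byte 2 (0x14): sum1=146, sum2=66
  after byte 3 (0x50): sum1=226, sum2=37
  after byte 4 (0x55): sum1=56, sum2=93
  after byte 5 (0x16): sum1=78, sum2=171
Checksum = sum2·256 + sum1 = 171·256 + 78 = 43854 = 0xAB4E.

AB4E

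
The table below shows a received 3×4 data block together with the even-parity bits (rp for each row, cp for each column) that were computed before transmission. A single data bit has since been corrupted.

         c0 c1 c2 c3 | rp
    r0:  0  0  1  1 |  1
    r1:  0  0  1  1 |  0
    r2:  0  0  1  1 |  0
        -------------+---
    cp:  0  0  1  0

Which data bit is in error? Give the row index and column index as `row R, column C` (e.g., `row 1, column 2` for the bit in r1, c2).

Recompute each row's even parity and compare to rp:
  r0: data parity 0, sent rp 1 → mismatch
  r1: data parity 0, sent rp 0 → ok
  r2: data parity 0, sent rp 0 → ok
Recompute each column's even parity and compare to cp:
  c0: data parity 0, sent cp 0 → ok
  c1: data parity 0, sent cp 0 → ok
  c2: data parity 1, sent cp 1 → ok
  c3: data parity 1, sent cp 0 → mismatch
Exactly one row (r0) and one column (c3) fail → the flipped bit is at their intersection.

row 0, column 3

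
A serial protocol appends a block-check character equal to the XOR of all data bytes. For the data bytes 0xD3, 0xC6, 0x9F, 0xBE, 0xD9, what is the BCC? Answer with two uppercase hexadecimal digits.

ED

XOR the bytes together:
  start with 0xD3
  0xD3 ⊕ 0xC6 = 0x15
  0x15 ⊕ 0x9F = 0x8A
  0x8A ⊕ 0xBE = 0x34
  0x34 ⊕ 0xD9 = 0xED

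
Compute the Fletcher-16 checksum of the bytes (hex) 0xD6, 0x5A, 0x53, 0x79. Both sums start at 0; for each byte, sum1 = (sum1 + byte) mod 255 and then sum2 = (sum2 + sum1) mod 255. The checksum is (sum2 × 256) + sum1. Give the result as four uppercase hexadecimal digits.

Running sums (mod 255):
  after byte 0 (0xD6): sum1=214, sum2=214
  after byte 1 (0x5A): sum1=49, sum2=8
  after byte 2 (0x53): sum1=132, sum2=140
  after byte 3 (0x79): sum1=253, sum2=138
Checksum = sum2·256 + sum1 = 138·256 + 253 = 35581 = 0x8AFD.

8AFD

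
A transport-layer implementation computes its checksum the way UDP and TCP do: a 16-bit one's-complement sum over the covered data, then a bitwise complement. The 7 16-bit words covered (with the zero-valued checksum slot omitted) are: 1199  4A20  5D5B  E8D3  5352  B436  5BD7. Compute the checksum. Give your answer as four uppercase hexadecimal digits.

FAB6

One's-complement addition (fold any carry out of bit 15 back into bit 0):
  0x1199 + 0x4A20 = 0x05BB9
  0x5BB9 + 0x5D5B = 0x0B914
  0xB914 + 0xE8D3 = 0x1A1E7 → wrap carry → 0xA1E8
  0xA1E8 + 0x5352 = 0x0F53A
  0xF53A + 0xB436 = 0x1A970 → wrap carry → 0xA971
  0xA971 + 0x5BD7 = 0x10548 → wrap carry → 0x0549
One's-complement sum = 0x0549.
Checksum = ~0x0549 & 0xFFFF = 0xFAB6.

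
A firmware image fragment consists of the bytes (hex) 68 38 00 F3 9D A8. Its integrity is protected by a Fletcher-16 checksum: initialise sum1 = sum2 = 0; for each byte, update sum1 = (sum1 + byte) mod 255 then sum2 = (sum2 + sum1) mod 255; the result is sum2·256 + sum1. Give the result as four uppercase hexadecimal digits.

Running sums (mod 255):
  after byte 0 (68): sum1=104, sum2=104
  after byte 1 (38): sum1=160, sum2=9
  after byte 2 (00): sum1=160, sum2=169
  after byte 3 (F3): sum1=148, sum2=62
  after byte 4 (9D): sum1=50, sum2=112
  after byte 5 (A8): sum1=218, sum2=75
Checksum = sum2·256 + sum1 = 75·256 + 218 = 19418 = 0x4BDA.

4BDA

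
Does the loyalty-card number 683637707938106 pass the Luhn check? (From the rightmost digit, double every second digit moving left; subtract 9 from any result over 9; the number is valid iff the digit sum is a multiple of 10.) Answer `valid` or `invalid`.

From the right, keep odd positions and double even positions (subtract 9 from any doubled value over 9):
  doubled (positions 2,4,...): 0 7 9 0 5 3 7 → sum 31
  kept (positions 1,3,...): 6 1 3 7 7 3 3 6 → sum 36
Total = 67.
67 mod 10 = 7, so the number is invalid.

invalid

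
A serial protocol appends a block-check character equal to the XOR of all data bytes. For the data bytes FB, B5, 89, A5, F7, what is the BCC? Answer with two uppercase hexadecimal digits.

95

XOR the bytes together:
  start with 0xFB
  0xFB ⊕ 0xB5 = 0x4E
  0x4E ⊕ 0x89 = 0xC7
  0xC7 ⊕ 0xA5 = 0x62
  0x62 ⊕ 0xF7 = 0x95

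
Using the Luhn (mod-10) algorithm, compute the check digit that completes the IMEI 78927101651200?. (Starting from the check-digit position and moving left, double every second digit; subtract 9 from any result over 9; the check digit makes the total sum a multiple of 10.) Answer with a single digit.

0

Partial digits right→left: 0 0 2 1 5 6 1 0 1 7 2 9 8 7
Double every second digit counting from the check-digit position (so the 1st, 3rd, 5th, ... of the partial from the right).
  doubled (with −9 where >9): 0 4 1 2 2 4 7 → sum 20
  kept as-is: 0 1 6 0 7 9 7 → sum 30
Total = 20 + 30 = 50.
Check digit = (10 − (50 mod 10)) mod 10 = 0.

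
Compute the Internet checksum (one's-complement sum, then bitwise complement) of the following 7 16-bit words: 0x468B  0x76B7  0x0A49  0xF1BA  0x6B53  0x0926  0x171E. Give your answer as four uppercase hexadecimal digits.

BB21

One's-complement addition (fold any carry out of bit 15 back into bit 0):
  0x468B + 0x76B7 = 0x0BD42
  0xBD42 + 0x0A49 = 0x0C78B
  0xC78B + 0xF1BA = 0x1B945 → wrap carry → 0xB946
  0xB946 + 0x6B53 = 0x12499 → wrap carry → 0x249A
  0x249A + 0x0926 = 0x02DC0
  0x2DC0 + 0x171E = 0x044DE
One's-complement sum = 0x44DE.
Checksum = ~0x44DE & 0xFFFF = 0xBB21.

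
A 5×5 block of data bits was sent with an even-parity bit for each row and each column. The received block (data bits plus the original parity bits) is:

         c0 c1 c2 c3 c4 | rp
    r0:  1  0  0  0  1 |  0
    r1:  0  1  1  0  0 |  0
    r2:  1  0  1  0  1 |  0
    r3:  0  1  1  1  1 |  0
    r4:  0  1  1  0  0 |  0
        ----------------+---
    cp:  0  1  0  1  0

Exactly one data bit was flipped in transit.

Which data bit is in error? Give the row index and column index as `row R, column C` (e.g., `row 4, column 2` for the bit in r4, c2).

Recompute each row's even parity and compare to rp:
  r0: data parity 0, sent rp 0 → ok
  r1: data parity 0, sent rp 0 → ok
  r2: data parity 1, sent rp 0 → mismatch
  r3: data parity 0, sent rp 0 → ok
  r4: data parity 0, sent rp 0 → ok
Recompute each column's even parity and compare to cp:
  c0: data parity 0, sent cp 0 → ok
  c1: data parity 1, sent cp 1 → ok
  c2: data parity 0, sent cp 0 → ok
  c3: data parity 1, sent cp 1 → ok
  c4: data parity 1, sent cp 0 → mismatch
Exactly one row (r2) and one column (c4) fail → the flipped bit is at their intersection.

row 2, column 4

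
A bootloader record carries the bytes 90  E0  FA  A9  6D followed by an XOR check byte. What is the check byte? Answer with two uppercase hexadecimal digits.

XOR the bytes together:
  start with 0x90
  0x90 ⊕ 0xE0 = 0x70
  0x70 ⊕ 0xFA = 0x8A
  0x8A ⊕ 0xA9 = 0x23
  0x23 ⊕ 0x6D = 0x4E

4E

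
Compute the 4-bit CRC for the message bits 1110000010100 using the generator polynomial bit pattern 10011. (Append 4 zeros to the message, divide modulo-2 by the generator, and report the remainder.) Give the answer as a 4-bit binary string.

Append 4 zeros: 11100000101000000. Divide by 10011 (XOR where the leading bit is 1):
  pos 0: 11100 XOR 10011 = 01111
  pos 1: 11110 XOR 10011 = 01101
  pos 2: 11010 XOR 10011 = 01001
  pos 3: 10010 XOR 10011 = 00001
  pos 7: 11010 XOR 10011 = 01001
  pos 8: 10010 XOR 10011 = 00001
  pos 12: 10000 XOR 10011 = 00011
Remainder (last 4 bits) = 0011. This is the CRC / FCS.

0011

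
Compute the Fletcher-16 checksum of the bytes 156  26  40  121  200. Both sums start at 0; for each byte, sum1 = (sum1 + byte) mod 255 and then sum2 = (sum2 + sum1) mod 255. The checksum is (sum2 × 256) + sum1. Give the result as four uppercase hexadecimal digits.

AB21

Running sums (mod 255):
  after byte 0 (156): sum1=156, sum2=156
  after byte 1 (26): sum1=182, sum2=83
  after byte 2 (40): sum1=222, sum2=50
  after byte 3 (121): sum1=88, sum2=138
  after byte 4 (200): sum1=33, sum2=171
Checksum = sum2·256 + sum1 = 171·256 + 33 = 43809 = 0xAB21.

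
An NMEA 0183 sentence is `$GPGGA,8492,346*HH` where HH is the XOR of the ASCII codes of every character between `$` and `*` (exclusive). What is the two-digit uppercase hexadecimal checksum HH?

XOR the ASCII codes of the payload characters:
  'G' = 0x47 → acc = 0x47
  'P' = 0x50 → acc = 0x17
  'G' = 0x47 → acc = 0x50
  'G' = 0x47 → acc = 0x17
  'A' = 0x41 → acc = 0x56
  ',' = 0x2C → acc = 0x7A
  '8' = 0x38 → acc = 0x42
  '4' = 0x34 → acc = 0x76
  '9' = 0x39 → acc = 0x4F
  '2' = 0x32 → acc = 0x7D
  ',' = 0x2C → acc = 0x51
  '3' = 0x33 → acc = 0x62
  '4' = 0x34 → acc = 0x56
  '6' = 0x36 → acc = 0x60
Checksum = 0x60.

60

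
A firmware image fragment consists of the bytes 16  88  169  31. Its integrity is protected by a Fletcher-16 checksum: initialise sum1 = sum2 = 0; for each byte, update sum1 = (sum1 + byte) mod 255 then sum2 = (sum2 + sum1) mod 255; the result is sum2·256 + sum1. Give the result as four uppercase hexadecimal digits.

Running sums (mod 255):
  after byte 0 (16): sum1=16, sum2=16
  after byte 1 (88): sum1=104, sum2=120
  after byte 2 (169): sum1=18, sum2=138
  after byte 3 (31): sum1=49, sum2=187
Checksum = sum2·256 + sum1 = 187·256 + 49 = 47921 = 0xBB31.

BB31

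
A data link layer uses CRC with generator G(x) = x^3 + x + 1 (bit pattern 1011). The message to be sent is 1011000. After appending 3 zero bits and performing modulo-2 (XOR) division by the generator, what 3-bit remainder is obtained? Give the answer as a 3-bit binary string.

Append 3 zeros: 1011000000. Divide by 1011 (XOR where the leading bit is 1):
  pos 0: 1011 XOR 1011 = 0000
Remainder (last 3 bits) = 000. This is the CRC / FCS.

000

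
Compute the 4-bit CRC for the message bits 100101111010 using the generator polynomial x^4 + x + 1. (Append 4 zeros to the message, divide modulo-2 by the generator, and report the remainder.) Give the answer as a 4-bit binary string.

Append 4 zeros: 1001011110100000. Divide by 10011 (XOR where the leading bit is 1):
  pos 0: 10010 XOR 10011 = 00001
  pos 4: 11111 XOR 10011 = 01100
  pos 5: 11000 XOR 10011 = 01011
  pos 6: 10111 XOR 10011 = 00100
  pos 8: 10000 XOR 10011 = 00011
  pos 11: 11000 XOR 10011 = 01011
Remainder (last 4 bits) = 1011. This is the CRC / FCS.

1011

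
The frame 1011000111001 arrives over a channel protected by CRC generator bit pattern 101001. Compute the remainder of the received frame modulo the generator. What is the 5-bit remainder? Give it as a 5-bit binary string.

00000

Modulo-2 division of 1011000111001 by 101001:
  pos 0: 101100 XOR 101001 = 000101
  pos 3: 101011 XOR 101001 = 000010
  pos 7: 101001 XOR 101001 = 000000
Remainder = 00000 (zero — the frame passes the CRC check).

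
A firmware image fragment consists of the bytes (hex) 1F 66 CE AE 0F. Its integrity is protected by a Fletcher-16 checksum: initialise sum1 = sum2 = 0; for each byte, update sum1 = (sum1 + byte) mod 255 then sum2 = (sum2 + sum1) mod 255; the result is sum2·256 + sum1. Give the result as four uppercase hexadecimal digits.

0E12

Running sums (mod 255):
  after byte 0 (1F): sum1=31, sum2=31
  after byte 1 (66): sum1=133, sum2=164
  after byte 2 (CE): sum1=84, sum2=248
  after byte 3 (AE): sum1=3, sum2=251
  after byte 4 (0F): sum1=18, sum2=14
Checksum = sum2·256 + sum1 = 14·256 + 18 = 3602 = 0x0E12.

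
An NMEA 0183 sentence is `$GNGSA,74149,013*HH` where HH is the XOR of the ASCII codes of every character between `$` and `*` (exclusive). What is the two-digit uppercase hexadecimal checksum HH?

XOR the ASCII codes of the payload characters:
  'G' = 0x47 → acc = 0x47
  'N' = 0x4E → acc = 0x09
  'G' = 0x47 → acc = 0x4E
  'S' = 0x53 → acc = 0x1D
  'A' = 0x41 → acc = 0x5C
  ',' = 0x2C → acc = 0x70
  '7' = 0x37 → acc = 0x47
  '4' = 0x34 → acc = 0x73
  '1' = 0x31 → acc = 0x42
  '4' = 0x34 → acc = 0x76
  '9' = 0x39 → acc = 0x4F
  ',' = 0x2C → acc = 0x63
  '0' = 0x30 → acc = 0x53
  '1' = 0x31 → acc = 0x62
  '3' = 0x33 → acc = 0x51
Checksum = 0x51.

51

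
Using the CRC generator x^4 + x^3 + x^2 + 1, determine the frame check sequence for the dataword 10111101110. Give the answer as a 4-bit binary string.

Append 4 zeros: 101111011100000. Divide by 11101 (XOR where the leading bit is 1):
  pos 0: 10111 XOR 11101 = 01010
  pos 1: 10101 XOR 11101 = 01000
  pos 2: 10000 XOR 11101 = 01101
  pos 3: 11011 XOR 11101 = 00110
  pos 5: 11011 XOR 11101 = 00110
  pos 7: 11000 XOR 11101 = 00101
  pos 9: 10100 XOR 11101 = 01001
  pos 10: 10010 XOR 11101 = 01111
Remainder (last 4 bits) = 1111. This is the CRC / FCS.

1111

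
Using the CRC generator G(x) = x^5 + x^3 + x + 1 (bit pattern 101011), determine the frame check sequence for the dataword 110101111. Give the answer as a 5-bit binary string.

Append 5 zeros: 11010111100000. Divide by 101011 (XOR where the leading bit is 1):
  pos 0: 110101 XOR 101011 = 011110
  pos 1: 111101 XOR 101011 = 010110
  pos 2: 101101 XOR 101011 = 000110
  pos 5: 110100 XOR 101011 = 011111
  pos 6: 111110 XOR 101011 = 010101
  pos 7: 101010 XOR 101011 = 000001
Remainder (last 5 bits) = 00010. This is the CRC / FCS.

00010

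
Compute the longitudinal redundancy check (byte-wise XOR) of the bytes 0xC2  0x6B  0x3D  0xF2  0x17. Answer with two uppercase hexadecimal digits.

71

XOR the bytes together:
  start with 0xC2
  0xC2 ⊕ 0x6B = 0xA9
  0xA9 ⊕ 0x3D = 0x94
  0x94 ⊕ 0xF2 = 0x66
  0x66 ⊕ 0x17 = 0x71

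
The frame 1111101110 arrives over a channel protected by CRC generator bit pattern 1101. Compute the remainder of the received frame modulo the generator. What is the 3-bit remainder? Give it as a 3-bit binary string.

Modulo-2 division of 1111101110 by 1101:
  pos 0: 1111 XOR 1101 = 0010
  pos 2: 1010 XOR 1101 = 0111
  pos 3: 1111 XOR 1101 = 0010
  pos 5: 1011 XOR 1101 = 0110
  pos 6: 1100 XOR 1101 = 0001
Remainder = 001 (nonzero — an error is detected).

001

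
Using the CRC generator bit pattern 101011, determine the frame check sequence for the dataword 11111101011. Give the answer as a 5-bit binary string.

Append 5 zeros: 1111110101100000. Divide by 101011 (XOR where the leading bit is 1):
  pos 0: 111111 XOR 101011 = 010100
  pos 1: 101000 XOR 101011 = 000011
  pos 5: 111011 XOR 101011 = 010000
  pos 6: 100000 XOR 101011 = 001011
  pos 8: 101100 XOR 101011 = 000111
Remainder (last 5 bits) = 11100. This is the CRC / FCS.

11100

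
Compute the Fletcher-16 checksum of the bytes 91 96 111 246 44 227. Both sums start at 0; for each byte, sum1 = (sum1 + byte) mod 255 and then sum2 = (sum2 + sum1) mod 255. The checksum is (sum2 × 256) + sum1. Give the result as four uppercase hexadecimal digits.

Running sums (mod 255):
  after byte 0 (91): sum1=91, sum2=91
  after byte 1 (96): sum1=187, sum2=23
  after byte 2 (111): sum1=43, sum2=66
  after byte 3 (246): sum1=34, sum2=100
  after byte 4 (44): sum1=78, sum2=178
  after byte 5 (227): sum1=50, sum2=228
Checksum = sum2·256 + sum1 = 228·256 + 50 = 58418 = 0xE432.

E432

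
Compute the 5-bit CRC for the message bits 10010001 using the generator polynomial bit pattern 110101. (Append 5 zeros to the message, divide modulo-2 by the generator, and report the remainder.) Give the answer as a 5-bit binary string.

Append 5 zeros: 1001000100000. Divide by 110101 (XOR where the leading bit is 1):
  pos 0: 100100 XOR 110101 = 010001
  pos 1: 100010 XOR 110101 = 010111
  pos 2: 101111 XOR 110101 = 011010
  pos 3: 110100 XOR 110101 = 000001
Remainder (last 5 bits) = 10000. This is the CRC / FCS.

10000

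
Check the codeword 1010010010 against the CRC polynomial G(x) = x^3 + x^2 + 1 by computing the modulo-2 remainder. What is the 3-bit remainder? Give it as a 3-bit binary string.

Modulo-2 division of 1010010010 by 1101:
  pos 0: 1010 XOR 1101 = 0111
  pos 1: 1110 XOR 1101 = 0011
  pos 3: 1110 XOR 1101 = 0011
  pos 5: 1101 XOR 1101 = 0000
Remainder = 000 (zero — the frame passes the CRC check).

000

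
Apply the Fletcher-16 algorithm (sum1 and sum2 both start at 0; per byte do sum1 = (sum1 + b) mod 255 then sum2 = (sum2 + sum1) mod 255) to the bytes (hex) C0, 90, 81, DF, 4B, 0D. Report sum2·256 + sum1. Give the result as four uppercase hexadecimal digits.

Running sums (mod 255):
  after byte 0 (C0): sum1=192, sum2=192
  after byte 1 (90): sum1=81, sum2=18
  after byte 2 (81): sum1=210, sum2=228
  after byte 3 (DF): sum1=178, sum2=151
  after byte 4 (4B): sum1=253, sum2=149
  after byte 5 (0D): sum1=11, sum2=160
Checksum = sum2·256 + sum1 = 160·256 + 11 = 40971 = 0xA00B.

A00B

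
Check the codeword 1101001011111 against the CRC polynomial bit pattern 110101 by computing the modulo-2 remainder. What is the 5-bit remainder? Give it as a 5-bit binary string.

Modulo-2 division of 1101001011111 by 110101:
  pos 0: 110100 XOR 110101 = 000001
  pos 5: 110111 XOR 110101 = 000010
Remainder = 01011 (nonzero — an error is detected).

01011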